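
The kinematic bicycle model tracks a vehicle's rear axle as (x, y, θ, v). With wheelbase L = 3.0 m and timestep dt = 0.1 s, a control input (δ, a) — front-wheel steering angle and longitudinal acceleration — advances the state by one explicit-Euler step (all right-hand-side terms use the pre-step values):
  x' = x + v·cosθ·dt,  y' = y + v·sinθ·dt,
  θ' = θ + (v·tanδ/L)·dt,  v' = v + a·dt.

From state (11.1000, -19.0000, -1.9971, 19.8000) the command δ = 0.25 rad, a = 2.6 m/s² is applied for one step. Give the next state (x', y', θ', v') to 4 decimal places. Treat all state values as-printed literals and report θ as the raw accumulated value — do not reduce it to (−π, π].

x' = 11.1000 + 19.8000·cos(-1.9971)·0.1 = 10.2813
y' = -19.0000 + 19.8000·sin(-1.9971)·0.1 = -20.8028
θ' = -1.9971 + (19.8000/3.0)·tan(0.25)·0.1 = -1.8286
v' = 19.8000 + 2.6000·0.1 = 20.0600

(10.2813, -20.8028, -1.8286, 20.0600)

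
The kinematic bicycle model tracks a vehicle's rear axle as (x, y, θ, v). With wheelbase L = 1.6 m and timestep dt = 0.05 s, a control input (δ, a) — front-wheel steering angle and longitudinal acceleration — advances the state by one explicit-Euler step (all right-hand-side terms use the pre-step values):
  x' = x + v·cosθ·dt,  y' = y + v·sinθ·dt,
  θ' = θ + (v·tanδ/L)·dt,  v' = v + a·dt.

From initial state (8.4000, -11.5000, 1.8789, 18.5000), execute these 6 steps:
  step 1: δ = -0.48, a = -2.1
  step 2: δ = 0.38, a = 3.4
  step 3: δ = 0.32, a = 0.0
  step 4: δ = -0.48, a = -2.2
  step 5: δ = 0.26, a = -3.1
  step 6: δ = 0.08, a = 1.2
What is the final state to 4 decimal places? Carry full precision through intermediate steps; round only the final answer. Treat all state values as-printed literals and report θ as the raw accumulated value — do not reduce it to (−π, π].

(7.1391, -6.1577, 1.8970, 18.3600)

after step 1 (δ=-0.48, a=-2.1): (8.119492, -10.618558, 1.577922, 18.395000)
after step 2 (δ=0.38, a=3.4): (8.112938, -9.698831, 1.807522, 18.565000)
after step 3 (δ=0.32, a=0.0): (7.895244, -8.796469, 1.999779, 18.565000)
after step 4 (δ=-0.48, a=-2.2): (7.509142, -7.952329, 1.697744, 18.455000)
after step 5 (δ=0.26, a=-3.1): (7.392316, -7.037004, 1.851163, 18.300000)
after step 6 (δ=0.08, a=1.2): (7.139128, -6.157731, 1.897011, 18.360000)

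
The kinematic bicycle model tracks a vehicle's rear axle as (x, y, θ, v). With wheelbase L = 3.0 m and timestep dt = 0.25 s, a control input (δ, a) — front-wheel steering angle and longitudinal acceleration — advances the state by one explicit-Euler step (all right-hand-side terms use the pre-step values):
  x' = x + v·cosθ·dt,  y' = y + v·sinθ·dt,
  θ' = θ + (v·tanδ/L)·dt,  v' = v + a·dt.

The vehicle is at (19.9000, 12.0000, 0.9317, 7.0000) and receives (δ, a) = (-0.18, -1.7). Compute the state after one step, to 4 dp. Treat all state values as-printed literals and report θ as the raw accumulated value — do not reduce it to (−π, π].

x' = 19.9000 + 7.0000·cos(0.9317)·0.25 = 20.9438
y' = 12.0000 + 7.0000·sin(0.9317)·0.25 = 13.4046
θ' = 0.9317 + (7.0000/3.0)·tan(-0.18)·0.25 = 0.8256
v' = 7.0000 − 1.7000·0.25 = 6.5750

(20.9438, 13.4046, 0.8256, 6.5750)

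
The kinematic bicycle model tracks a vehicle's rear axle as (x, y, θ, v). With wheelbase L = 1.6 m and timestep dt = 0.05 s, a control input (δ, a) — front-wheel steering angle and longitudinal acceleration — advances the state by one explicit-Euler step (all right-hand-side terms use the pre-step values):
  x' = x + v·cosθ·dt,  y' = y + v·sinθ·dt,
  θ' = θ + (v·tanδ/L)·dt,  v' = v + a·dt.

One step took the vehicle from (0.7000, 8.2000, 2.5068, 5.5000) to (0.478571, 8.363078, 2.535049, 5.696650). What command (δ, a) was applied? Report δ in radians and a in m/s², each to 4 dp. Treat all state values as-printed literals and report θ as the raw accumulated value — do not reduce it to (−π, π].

a = (v'−v)/dt = (0.196650)/0.05 = 3.9330
Δθ = θ'−θ = 0.028249;  (v·dt/L) = 5.5000·0.05/1.6 = 0.171875
tan δ = Δθ·L/(v·dt) = 0.164358  →  δ = 0.1629

δ = 0.1629, a = 3.9330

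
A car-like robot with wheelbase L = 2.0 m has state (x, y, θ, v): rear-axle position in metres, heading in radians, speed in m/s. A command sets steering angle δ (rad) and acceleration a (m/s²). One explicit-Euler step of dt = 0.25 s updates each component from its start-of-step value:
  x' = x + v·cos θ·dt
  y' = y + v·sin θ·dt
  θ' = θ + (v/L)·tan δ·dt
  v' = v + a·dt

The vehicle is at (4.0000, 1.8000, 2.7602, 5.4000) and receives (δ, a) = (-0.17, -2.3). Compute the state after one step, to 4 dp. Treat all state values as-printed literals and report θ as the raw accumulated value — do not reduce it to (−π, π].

(2.7470, 2.3025, 2.6443, 4.8250)

x' = 4.0000 + 5.4000·cos(2.7602)·0.25 = 2.7470
y' = 1.8000 + 5.4000·sin(2.7602)·0.25 = 2.3025
θ' = 2.7602 + (5.4000/2.0)·tan(-0.17)·0.25 = 2.6443
v' = 5.4000 − 2.3000·0.25 = 4.8250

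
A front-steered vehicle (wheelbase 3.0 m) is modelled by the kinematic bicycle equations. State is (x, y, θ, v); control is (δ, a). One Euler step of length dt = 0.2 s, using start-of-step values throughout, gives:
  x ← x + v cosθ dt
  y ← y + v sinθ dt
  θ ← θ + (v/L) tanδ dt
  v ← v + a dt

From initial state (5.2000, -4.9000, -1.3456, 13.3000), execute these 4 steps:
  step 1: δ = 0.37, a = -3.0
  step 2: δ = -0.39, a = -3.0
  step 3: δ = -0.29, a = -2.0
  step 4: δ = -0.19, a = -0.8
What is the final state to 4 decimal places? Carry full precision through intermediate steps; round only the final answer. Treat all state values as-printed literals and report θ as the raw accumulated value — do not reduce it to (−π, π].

after step 1 (δ=0.37, a=-3.0): (5.793972, -7.492836, -1.001695, 12.700000)
after step 2 (δ=-0.39, a=-3.0): (7.162716, -9.632495, -1.349721, 12.100000)
after step 3 (δ=-0.29, a=-2.0): (7.693370, -11.993597, -1.590441, 11.700000)
after step 4 (δ=-0.19, a=-0.8): (7.647405, -14.333146, -1.740450, 11.540000)

(7.6474, -14.3331, -1.7405, 11.5400)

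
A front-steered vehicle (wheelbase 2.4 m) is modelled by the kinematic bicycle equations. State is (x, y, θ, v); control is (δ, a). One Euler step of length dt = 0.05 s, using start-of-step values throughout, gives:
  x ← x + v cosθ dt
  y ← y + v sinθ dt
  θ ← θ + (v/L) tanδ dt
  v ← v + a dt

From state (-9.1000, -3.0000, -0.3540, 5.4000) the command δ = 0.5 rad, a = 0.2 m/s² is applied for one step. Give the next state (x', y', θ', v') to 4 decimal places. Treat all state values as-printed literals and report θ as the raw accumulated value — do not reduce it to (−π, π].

x' = -9.1000 + 5.4000·cos(-0.3540)·0.05 = -8.8467
y' = -3.0000 + 5.4000·sin(-0.3540)·0.05 = -3.0936
θ' = -0.3540 + (5.4000/2.4)·tan(0.5)·0.05 = -0.2925
v' = 5.4000 + 0.2000·0.05 = 5.4100

(-8.8467, -3.0936, -0.2925, 5.4100)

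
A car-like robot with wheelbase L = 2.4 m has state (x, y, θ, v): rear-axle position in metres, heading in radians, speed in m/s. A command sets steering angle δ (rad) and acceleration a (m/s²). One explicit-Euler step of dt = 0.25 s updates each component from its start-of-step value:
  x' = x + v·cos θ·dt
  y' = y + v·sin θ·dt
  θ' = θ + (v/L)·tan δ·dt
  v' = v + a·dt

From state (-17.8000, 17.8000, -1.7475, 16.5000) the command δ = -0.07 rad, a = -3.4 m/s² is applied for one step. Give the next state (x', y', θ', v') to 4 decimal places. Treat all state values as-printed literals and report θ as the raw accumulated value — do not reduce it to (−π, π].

(-18.5251, 13.7392, -1.8680, 15.6500)

x' = -17.8000 + 16.5000·cos(-1.7475)·0.25 = -18.5251
y' = 17.8000 + 16.5000·sin(-1.7475)·0.25 = 13.7392
θ' = -1.7475 + (16.5000/2.4)·tan(-0.07)·0.25 = -1.8680
v' = 16.5000 − 3.4000·0.25 = 15.6500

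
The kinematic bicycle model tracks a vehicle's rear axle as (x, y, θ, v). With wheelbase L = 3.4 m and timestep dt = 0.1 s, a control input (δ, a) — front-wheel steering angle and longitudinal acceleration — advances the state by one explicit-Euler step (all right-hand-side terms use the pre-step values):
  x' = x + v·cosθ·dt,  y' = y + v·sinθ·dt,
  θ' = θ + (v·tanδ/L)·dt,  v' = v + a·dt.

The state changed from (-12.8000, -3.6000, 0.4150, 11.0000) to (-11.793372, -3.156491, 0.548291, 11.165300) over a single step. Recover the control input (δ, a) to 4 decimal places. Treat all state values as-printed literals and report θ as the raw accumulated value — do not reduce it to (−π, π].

δ = 0.3908, a = 1.6530

a = (v'−v)/dt = (0.165300)/0.1 = 1.6530
Δθ = θ'−θ = 0.133291;  (v·dt/L) = 11.0000·0.1/3.4 = 0.323529
tan δ = Δθ·L/(v·dt) = 0.411990  →  δ = 0.3908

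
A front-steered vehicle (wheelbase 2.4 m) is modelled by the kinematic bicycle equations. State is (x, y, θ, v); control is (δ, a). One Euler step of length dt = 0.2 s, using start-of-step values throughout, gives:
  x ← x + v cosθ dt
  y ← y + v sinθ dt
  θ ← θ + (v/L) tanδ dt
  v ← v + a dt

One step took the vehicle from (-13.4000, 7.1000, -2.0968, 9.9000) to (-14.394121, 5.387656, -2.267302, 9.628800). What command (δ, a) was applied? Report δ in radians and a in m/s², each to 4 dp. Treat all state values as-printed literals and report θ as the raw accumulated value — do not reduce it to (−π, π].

δ = -0.2038, a = -1.3560

a = (v'−v)/dt = (-0.271200)/0.2 = -1.3560
Δθ = θ'−θ = -0.170502;  (v·dt/L) = 9.9000·0.2/2.4 = 0.825000
tan δ = Δθ·L/(v·dt) = -0.206669  →  δ = -0.2038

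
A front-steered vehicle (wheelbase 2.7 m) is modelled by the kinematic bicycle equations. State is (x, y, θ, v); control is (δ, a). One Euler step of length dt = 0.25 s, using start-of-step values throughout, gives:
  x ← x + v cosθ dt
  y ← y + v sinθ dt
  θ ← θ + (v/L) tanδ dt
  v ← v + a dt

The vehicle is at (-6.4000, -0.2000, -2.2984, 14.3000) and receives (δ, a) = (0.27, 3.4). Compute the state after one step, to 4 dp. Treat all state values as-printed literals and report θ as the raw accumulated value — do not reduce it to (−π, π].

x' = -6.4000 + 14.3000·cos(-2.2984)·0.25 = -8.7777
y' = -0.2000 + 14.3000·sin(-2.2984)·0.25 = -2.8697
θ' = -2.2984 + (14.3000/2.7)·tan(0.27)·0.25 = -1.9320
v' = 14.3000 + 3.4000·0.25 = 15.1500

(-8.7777, -2.8697, -1.9320, 15.1500)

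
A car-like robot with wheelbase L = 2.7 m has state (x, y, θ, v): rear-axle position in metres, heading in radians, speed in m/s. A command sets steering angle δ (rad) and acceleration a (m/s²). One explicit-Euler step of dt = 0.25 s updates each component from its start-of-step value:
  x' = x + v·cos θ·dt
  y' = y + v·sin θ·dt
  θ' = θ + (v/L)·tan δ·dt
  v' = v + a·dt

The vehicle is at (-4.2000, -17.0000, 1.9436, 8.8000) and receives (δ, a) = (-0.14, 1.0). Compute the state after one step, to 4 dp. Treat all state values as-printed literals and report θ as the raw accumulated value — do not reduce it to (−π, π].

(-5.0013, -14.9511, 1.8288, 9.0500)

x' = -4.2000 + 8.8000·cos(1.9436)·0.25 = -5.0013
y' = -17.0000 + 8.8000·sin(1.9436)·0.25 = -14.9511
θ' = 1.9436 + (8.8000/2.7)·tan(-0.14)·0.25 = 1.8288
v' = 8.8000 + 1.0000·0.25 = 9.0500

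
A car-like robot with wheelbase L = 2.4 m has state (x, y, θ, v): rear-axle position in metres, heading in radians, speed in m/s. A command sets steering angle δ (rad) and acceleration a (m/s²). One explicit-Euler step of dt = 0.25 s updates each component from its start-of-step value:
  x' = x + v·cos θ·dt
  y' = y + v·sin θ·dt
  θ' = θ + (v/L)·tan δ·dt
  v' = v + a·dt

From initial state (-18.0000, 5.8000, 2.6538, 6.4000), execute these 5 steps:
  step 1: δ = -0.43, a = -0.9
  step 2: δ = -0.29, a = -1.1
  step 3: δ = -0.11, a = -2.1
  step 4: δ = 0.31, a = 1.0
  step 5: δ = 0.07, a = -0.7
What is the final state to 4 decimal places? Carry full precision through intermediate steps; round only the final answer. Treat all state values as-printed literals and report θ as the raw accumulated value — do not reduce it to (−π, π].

after step 1 (δ=-0.43, a=-0.9): (-19.413391, 6.549883, 2.348053, 6.175000)
after step 2 (δ=-0.29, a=-1.1): (-20.496064, 7.650331, 2.156105, 5.900000)
after step 3 (δ=-0.11, a=-2.1): (-21.310937, 8.879805, 2.088227, 5.375000)
after step 4 (δ=0.31, a=1.0): (-21.975621, 10.047649, 2.267577, 5.625000)
after step 5 (δ=0.07, a=-0.7): (-22.878085, 11.126119, 2.308659, 5.450000)

(-22.8781, 11.1261, 2.3087, 5.4500)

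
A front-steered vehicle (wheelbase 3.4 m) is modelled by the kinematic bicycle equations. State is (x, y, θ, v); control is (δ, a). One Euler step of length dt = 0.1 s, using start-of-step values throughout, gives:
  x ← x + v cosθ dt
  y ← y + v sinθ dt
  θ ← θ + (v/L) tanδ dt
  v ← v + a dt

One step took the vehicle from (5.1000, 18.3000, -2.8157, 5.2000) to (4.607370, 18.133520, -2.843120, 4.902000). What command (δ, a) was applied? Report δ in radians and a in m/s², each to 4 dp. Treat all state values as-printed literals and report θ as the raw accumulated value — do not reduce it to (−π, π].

δ = -0.1774, a = -2.9800

a = (v'−v)/dt = (-0.298000)/0.1 = -2.9800
Δθ = θ'−θ = -0.027420;  (v·dt/L) = 5.2000·0.1/3.4 = 0.152941
tan δ = Δθ·L/(v·dt) = -0.179285  →  δ = -0.1774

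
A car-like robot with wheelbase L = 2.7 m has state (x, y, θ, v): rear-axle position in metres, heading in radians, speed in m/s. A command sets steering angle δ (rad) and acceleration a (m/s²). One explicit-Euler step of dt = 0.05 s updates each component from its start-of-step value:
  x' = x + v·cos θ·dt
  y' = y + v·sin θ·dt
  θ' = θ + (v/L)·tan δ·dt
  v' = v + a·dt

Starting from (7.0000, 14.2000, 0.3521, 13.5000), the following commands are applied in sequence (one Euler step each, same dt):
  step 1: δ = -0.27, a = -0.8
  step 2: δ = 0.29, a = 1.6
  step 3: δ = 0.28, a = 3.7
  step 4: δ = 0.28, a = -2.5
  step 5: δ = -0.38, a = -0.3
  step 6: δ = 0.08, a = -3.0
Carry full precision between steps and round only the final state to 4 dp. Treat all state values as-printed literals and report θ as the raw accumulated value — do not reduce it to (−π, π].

(10.7591, 15.7363, 0.4221, 13.4350)

after step 1 (δ=-0.27, a=-0.8): (7.633589, 14.432787, 0.282910, 13.460000)
after step 2 (δ=0.29, a=1.6): (8.279835, 14.620656, 0.357293, 13.540000)
after step 3 (δ=0.28, a=3.7): (8.914081, 14.857429, 0.429394, 13.725000)
after step 4 (δ=0.28, a=-2.5): (9.538032, 15.143129, 0.502481, 13.600000)
after step 5 (δ=-0.38, a=-0.3): (10.133977, 15.470618, 0.401888, 13.585000)
after step 6 (δ=0.08, a=-3.0): (10.759107, 15.736311, 0.422057, 13.435000)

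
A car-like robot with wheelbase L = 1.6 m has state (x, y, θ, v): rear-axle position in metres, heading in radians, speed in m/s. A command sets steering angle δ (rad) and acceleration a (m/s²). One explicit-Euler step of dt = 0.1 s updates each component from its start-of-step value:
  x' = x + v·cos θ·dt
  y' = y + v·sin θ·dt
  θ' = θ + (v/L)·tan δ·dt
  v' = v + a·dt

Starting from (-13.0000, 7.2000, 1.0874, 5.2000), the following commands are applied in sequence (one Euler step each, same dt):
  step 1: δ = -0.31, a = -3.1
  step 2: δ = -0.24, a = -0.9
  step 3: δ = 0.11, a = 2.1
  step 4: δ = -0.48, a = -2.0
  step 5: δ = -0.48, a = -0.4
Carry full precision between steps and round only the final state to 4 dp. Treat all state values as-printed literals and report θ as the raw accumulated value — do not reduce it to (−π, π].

after step 1 (δ=-0.31, a=-3.1): (-12.758310, 7.660419, 0.983294, 4.890000)
after step 2 (δ=-0.24, a=-0.9): (-12.487265, 8.067427, 0.908502, 4.800000)
after step 3 (δ=0.11, a=2.1): (-12.192099, 8.445947, 0.941636, 5.010000)
after step 4 (δ=-0.48, a=-2.0): (-11.897278, 8.851017, 0.778619, 4.810000)
after step 5 (δ=-0.48, a=-0.4): (-11.554862, 9.188822, 0.622111, 4.770000)

(-11.5549, 9.1888, 0.6221, 4.7700)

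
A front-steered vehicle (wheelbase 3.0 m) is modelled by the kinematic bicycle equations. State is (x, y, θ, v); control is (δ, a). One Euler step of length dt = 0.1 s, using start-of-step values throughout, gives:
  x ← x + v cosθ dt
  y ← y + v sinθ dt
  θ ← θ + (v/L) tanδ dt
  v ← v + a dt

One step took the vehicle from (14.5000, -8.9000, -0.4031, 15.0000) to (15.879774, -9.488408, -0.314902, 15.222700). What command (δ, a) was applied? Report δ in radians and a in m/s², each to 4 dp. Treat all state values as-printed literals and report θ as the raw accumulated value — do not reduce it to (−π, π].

a = (v'−v)/dt = (0.222700)/0.1 = 2.2270
Δθ = θ'−θ = 0.088198;  (v·dt/L) = 15.0000·0.1/3.0 = 0.500000
tan δ = Δθ·L/(v·dt) = 0.176396  →  δ = 0.1746

δ = 0.1746, a = 2.2270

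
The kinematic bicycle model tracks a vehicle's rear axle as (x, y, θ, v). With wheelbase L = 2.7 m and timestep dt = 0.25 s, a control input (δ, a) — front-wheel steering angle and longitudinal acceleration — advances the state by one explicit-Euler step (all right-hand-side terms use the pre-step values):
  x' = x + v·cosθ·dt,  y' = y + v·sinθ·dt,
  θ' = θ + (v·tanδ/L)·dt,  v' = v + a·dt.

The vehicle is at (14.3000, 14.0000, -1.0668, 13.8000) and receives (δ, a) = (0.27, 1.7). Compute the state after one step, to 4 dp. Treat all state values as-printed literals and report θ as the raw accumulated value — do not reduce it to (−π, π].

(15.9661, 10.9790, -0.7132, 14.2250)

x' = 14.3000 + 13.8000·cos(-1.0668)·0.25 = 15.9661
y' = 14.0000 + 13.8000·sin(-1.0668)·0.25 = 10.9790
θ' = -1.0668 + (13.8000/2.7)·tan(0.27)·0.25 = -0.7132
v' = 13.8000 + 1.7000·0.25 = 14.2250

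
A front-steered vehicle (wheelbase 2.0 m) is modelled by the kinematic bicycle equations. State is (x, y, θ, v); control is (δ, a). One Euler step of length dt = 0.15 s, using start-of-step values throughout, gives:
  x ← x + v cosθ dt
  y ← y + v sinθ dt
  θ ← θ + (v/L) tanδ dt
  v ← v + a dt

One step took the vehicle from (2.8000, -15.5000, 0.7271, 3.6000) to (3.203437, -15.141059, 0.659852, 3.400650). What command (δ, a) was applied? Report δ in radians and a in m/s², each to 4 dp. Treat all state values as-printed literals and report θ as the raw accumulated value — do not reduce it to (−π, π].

a = (v'−v)/dt = (-0.199350)/0.15 = -1.3290
Δθ = θ'−θ = -0.067248;  (v·dt/L) = 3.6000·0.15/2.0 = 0.270000
tan δ = Δθ·L/(v·dt) = -0.249067  →  δ = -0.2441

δ = -0.2441, a = -1.3290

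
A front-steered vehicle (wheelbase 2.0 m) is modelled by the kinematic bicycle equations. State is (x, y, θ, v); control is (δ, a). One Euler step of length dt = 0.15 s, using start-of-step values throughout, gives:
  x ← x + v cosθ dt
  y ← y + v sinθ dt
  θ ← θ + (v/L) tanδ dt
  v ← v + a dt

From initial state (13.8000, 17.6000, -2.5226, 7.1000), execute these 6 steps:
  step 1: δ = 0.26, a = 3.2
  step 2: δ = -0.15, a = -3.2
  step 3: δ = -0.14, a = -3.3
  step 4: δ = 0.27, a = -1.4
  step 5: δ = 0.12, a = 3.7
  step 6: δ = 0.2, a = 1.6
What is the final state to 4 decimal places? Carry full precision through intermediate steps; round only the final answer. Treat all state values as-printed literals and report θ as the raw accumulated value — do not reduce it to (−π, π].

after step 1 (δ=0.26, a=3.2): (12.932597, 16.982071, -2.380944, 7.580000)
after step 2 (δ=-0.15, a=-3.2): (12.108967, 16.198233, -2.466864, 7.100000)
after step 3 (δ=-0.14, a=-3.3): (11.277333, 15.532942, -2.541905, 6.605000)
after step 4 (δ=0.27, a=-1.4): (10.459457, 14.973778, -2.404806, 6.395000)
after step 5 (δ=0.12, a=3.7): (9.749007, 14.329247, -2.346973, 6.950000)
after step 6 (δ=0.2, a=1.6): (9.018677, 13.585322, -2.241310, 7.190000)

(9.0187, 13.5853, -2.2413, 7.1900)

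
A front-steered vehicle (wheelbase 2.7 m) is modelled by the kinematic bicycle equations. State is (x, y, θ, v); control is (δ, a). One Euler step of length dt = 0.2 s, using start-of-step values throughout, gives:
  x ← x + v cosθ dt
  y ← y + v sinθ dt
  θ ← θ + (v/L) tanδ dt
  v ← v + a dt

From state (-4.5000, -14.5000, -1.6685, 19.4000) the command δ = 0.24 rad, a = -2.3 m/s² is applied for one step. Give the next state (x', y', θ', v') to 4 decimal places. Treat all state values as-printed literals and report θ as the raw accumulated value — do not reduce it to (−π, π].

(-4.8785, -18.3615, -1.3168, 18.9400)

x' = -4.5000 + 19.4000·cos(-1.6685)·0.2 = -4.8785
y' = -14.5000 + 19.4000·sin(-1.6685)·0.2 = -18.3615
θ' = -1.6685 + (19.4000/2.7)·tan(0.24)·0.2 = -1.3168
v' = 19.4000 − 2.3000·0.2 = 18.9400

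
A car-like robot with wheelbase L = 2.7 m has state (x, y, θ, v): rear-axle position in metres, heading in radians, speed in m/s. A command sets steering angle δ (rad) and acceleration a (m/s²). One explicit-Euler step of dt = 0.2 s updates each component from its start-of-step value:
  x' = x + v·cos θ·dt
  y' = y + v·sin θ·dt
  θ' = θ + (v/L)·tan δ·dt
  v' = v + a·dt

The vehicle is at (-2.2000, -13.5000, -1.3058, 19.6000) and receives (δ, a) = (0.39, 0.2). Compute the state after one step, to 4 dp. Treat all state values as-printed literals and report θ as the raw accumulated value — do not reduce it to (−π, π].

x' = -2.2000 + 19.6000·cos(-1.3058)·0.2 = -1.1733
y' = -13.5000 + 19.6000·sin(-1.3058)·0.2 = -17.2832
θ' = -1.3058 + (19.6000/2.7)·tan(0.39)·0.2 = -0.7090
v' = 19.6000 + 0.2000·0.2 = 19.6400

(-1.1733, -17.2832, -0.7090, 19.6400)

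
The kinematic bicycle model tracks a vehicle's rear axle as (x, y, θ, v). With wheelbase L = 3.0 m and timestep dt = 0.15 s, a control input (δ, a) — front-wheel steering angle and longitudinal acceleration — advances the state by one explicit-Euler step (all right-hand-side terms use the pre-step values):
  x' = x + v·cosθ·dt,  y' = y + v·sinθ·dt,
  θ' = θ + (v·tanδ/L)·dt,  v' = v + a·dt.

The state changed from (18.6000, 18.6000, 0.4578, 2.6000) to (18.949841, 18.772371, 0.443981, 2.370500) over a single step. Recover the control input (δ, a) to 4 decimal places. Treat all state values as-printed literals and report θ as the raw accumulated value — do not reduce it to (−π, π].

a = (v'−v)/dt = (-0.229500)/0.15 = -1.5300
Δθ = θ'−θ = -0.013819;  (v·dt/L) = 2.6000·0.15/3.0 = 0.130000
tan δ = Δθ·L/(v·dt) = -0.106300  →  δ = -0.1059

δ = -0.1059, a = -1.5300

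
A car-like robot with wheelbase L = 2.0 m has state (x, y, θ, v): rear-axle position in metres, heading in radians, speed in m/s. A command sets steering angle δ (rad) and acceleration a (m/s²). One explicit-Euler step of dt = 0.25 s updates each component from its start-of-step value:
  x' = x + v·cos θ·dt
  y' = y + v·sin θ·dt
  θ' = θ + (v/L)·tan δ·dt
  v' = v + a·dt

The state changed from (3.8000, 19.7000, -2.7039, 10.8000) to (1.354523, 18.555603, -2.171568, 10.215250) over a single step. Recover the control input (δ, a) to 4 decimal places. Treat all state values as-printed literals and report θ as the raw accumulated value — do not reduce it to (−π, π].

a = (v'−v)/dt = (-0.584750)/0.25 = -2.3390
Δθ = θ'−θ = 0.532332;  (v·dt/L) = 10.8000·0.25/2.0 = 1.350000
tan δ = Δθ·L/(v·dt) = 0.394320  →  δ = 0.3756

δ = 0.3756, a = -2.3390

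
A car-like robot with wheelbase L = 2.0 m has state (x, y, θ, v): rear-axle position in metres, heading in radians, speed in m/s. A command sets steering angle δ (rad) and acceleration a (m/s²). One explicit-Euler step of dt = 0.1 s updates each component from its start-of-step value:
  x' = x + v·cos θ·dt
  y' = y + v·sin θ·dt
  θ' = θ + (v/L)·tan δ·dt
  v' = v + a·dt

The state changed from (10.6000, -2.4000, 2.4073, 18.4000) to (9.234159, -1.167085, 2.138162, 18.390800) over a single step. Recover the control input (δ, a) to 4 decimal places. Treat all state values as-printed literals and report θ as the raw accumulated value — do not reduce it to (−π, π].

a = (v'−v)/dt = (-0.009200)/0.1 = -0.0920
Δθ = θ'−θ = -0.269138;  (v·dt/L) = 18.4000·0.1/2.0 = 0.920000
tan δ = Δθ·L/(v·dt) = -0.292541  →  δ = -0.2846

δ = -0.2846, a = -0.0920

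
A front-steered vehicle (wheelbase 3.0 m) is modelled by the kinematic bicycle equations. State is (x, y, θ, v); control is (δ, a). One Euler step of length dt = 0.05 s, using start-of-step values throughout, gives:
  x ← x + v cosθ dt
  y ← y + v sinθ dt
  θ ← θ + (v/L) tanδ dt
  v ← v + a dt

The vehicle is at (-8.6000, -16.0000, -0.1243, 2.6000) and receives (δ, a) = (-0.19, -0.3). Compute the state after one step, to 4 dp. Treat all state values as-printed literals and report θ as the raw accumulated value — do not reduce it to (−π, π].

x' = -8.6000 + 2.6000·cos(-0.1243)·0.05 = -8.4710
y' = -16.0000 + 2.6000·sin(-0.1243)·0.05 = -16.0161
θ' = -0.1243 + (2.6000/3.0)·tan(-0.19)·0.05 = -0.1326
v' = 2.6000 − 0.3000·0.05 = 2.5850

(-8.4710, -16.0161, -0.1326, 2.5850)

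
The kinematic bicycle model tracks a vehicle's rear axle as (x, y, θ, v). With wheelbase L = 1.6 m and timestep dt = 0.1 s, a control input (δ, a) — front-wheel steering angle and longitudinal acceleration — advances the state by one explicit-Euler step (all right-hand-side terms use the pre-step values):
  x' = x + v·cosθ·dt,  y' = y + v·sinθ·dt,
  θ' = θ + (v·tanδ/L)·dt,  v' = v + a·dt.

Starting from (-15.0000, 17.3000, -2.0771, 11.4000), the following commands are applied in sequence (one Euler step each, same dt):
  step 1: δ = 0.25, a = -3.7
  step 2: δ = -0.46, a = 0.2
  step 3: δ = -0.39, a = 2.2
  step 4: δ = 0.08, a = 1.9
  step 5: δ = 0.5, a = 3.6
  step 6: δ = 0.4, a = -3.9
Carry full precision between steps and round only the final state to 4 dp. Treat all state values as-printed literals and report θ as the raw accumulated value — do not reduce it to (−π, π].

(-18.9654, 11.9784, -1.7605, 11.4300)

after step 1 (δ=0.25, a=-3.7): (-15.552841, 16.303021, -1.895169, 11.030000)
after step 2 (δ=-0.46, a=0.2): (-15.904382, 15.257541, -2.236719, 11.050000)
after step 3 (δ=-0.39, a=2.2): (-16.587035, 14.388628, -2.520604, 11.270000)
after step 4 (δ=0.08, a=1.9): (-17.503628, 13.732894, -2.464133, 11.460000)
after step 5 (δ=0.5, a=3.6): (-18.396554, 13.014564, -2.072844, 11.820000)
after step 6 (δ=0.4, a=-3.9): (-18.965358, 11.978424, -1.760506, 11.430000)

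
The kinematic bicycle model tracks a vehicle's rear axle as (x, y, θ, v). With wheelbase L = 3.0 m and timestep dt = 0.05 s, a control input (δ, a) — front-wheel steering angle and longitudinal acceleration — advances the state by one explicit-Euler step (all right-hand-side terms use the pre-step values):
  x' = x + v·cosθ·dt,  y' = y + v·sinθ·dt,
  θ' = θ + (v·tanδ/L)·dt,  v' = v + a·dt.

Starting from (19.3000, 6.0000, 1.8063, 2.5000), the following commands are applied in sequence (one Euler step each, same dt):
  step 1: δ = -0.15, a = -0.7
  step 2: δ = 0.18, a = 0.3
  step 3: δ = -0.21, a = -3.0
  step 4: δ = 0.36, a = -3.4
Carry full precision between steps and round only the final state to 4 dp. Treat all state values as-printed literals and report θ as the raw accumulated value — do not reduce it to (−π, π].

after step 1 (δ=-0.15, a=-0.7): (19.270833, 6.121550, 1.800003, 2.465000)
after step 2 (δ=0.18, a=0.3): (19.242830, 6.241576, 1.807479, 2.480000)
after step 3 (δ=-0.21, a=-3.0): (19.213755, 6.362119, 1.798669, 2.330000)
after step 4 (δ=0.36, a=-3.4): (19.187437, 6.475608, 1.813286, 2.160000)

(19.1874, 6.4756, 1.8133, 2.1600)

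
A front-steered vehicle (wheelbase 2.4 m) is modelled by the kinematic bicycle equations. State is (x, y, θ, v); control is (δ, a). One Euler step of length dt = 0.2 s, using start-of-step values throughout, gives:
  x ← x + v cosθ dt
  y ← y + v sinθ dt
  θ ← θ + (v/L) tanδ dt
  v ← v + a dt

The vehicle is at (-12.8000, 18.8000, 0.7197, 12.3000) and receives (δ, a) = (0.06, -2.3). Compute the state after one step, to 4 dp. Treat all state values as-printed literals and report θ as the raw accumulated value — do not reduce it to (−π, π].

(-10.9501, 20.4215, 0.7813, 11.8400)

x' = -12.8000 + 12.3000·cos(0.7197)·0.2 = -10.9501
y' = 18.8000 + 12.3000·sin(0.7197)·0.2 = 20.4215
θ' = 0.7197 + (12.3000/2.4)·tan(0.06)·0.2 = 0.7813
v' = 12.3000 − 2.3000·0.2 = 11.8400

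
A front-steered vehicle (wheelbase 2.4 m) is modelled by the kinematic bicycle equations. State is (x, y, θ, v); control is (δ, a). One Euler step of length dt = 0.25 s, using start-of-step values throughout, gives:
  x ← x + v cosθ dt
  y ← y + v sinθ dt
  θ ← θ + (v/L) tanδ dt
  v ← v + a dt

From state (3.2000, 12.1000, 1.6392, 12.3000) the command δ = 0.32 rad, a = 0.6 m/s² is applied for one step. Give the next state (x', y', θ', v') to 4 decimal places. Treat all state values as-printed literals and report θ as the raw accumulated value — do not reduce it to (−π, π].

(2.9898, 15.1678, 2.0638, 12.4500)

x' = 3.2000 + 12.3000·cos(1.6392)·0.25 = 2.9898
y' = 12.1000 + 12.3000·sin(1.6392)·0.25 = 15.1678
θ' = 1.6392 + (12.3000/2.4)·tan(0.32)·0.25 = 2.0638
v' = 12.3000 + 0.6000·0.25 = 12.4500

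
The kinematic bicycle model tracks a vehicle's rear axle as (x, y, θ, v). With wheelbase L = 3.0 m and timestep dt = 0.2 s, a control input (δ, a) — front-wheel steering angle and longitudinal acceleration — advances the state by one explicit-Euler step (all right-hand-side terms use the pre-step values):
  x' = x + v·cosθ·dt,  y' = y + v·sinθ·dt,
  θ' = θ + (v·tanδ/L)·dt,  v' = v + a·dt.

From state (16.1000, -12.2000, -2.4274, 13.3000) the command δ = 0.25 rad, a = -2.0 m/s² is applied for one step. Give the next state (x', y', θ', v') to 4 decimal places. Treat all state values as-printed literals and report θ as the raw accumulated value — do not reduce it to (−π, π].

(14.0900, -13.9423, -2.2010, 12.9000)

x' = 16.1000 + 13.3000·cos(-2.4274)·0.2 = 14.0900
y' = -12.2000 + 13.3000·sin(-2.4274)·0.2 = -13.9423
θ' = -2.4274 + (13.3000/3.0)·tan(0.25)·0.2 = -2.2010
v' = 13.3000 − 2.0000·0.2 = 12.9000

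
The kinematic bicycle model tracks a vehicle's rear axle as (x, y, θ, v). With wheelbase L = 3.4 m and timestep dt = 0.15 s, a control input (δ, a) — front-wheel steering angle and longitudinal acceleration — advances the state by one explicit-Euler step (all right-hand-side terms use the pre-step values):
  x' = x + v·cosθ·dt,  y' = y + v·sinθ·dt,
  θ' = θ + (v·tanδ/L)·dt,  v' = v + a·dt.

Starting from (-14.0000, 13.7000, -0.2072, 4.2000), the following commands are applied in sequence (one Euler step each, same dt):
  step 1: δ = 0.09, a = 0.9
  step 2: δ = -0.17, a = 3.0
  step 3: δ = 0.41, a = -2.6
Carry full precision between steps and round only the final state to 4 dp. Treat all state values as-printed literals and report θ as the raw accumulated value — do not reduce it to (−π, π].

(-12.0451, 13.2883, -0.1316, 4.3950)

after step 1 (δ=0.09, a=0.9): (-13.383475, 13.570396, -0.190478, 4.335000)
after step 2 (δ=-0.17, a=3.0): (-12.744986, 13.447285, -0.223308, 4.785000)
after step 3 (δ=0.41, a=-2.6): (-12.045057, 13.288335, -0.131556, 4.395000)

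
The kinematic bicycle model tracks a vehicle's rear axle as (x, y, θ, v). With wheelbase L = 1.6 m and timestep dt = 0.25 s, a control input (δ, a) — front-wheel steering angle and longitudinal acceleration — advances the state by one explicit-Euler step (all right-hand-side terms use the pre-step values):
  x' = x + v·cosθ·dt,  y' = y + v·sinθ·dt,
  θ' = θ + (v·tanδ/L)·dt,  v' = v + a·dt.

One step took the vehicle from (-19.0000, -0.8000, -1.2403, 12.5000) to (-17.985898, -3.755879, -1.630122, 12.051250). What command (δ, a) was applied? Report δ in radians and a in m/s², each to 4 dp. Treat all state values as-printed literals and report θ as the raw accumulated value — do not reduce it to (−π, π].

a = (v'−v)/dt = (-0.448750)/0.25 = -1.7950
Δθ = θ'−θ = -0.389822;  (v·dt/L) = 12.5000·0.25/1.6 = 1.953125
tan δ = Δθ·L/(v·dt) = -0.199589  →  δ = -0.1970

δ = -0.1970, a = -1.7950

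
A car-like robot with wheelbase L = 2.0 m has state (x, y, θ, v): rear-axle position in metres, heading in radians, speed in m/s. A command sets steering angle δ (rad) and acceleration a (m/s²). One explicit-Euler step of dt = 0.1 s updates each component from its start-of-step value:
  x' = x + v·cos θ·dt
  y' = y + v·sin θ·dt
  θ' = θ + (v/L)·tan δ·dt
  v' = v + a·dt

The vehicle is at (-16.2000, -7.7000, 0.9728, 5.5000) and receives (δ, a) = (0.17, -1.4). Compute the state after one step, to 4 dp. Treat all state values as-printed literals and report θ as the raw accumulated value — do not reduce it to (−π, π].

(-15.8904, -7.2454, 1.0200, 5.3600)

x' = -16.2000 + 5.5000·cos(0.9728)·0.1 = -15.8904
y' = -7.7000 + 5.5000·sin(0.9728)·0.1 = -7.2454
θ' = 0.9728 + (5.5000/2.0)·tan(0.17)·0.1 = 1.0200
v' = 5.5000 − 1.4000·0.1 = 5.3600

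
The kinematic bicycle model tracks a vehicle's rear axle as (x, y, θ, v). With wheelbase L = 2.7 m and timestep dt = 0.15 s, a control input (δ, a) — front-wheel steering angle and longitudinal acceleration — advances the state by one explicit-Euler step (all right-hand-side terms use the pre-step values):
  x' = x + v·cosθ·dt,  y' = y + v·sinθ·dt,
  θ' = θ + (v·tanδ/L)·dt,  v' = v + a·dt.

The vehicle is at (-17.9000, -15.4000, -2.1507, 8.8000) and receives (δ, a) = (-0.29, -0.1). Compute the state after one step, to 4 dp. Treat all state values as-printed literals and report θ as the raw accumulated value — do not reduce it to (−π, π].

(-18.6233, -16.5042, -2.2966, 8.7850)

x' = -17.9000 + 8.8000·cos(-2.1507)·0.15 = -18.6233
y' = -15.4000 + 8.8000·sin(-2.1507)·0.15 = -16.5042
θ' = -2.1507 + (8.8000/2.7)·tan(-0.29)·0.15 = -2.2966
v' = 8.8000 − 0.1000·0.15 = 8.7850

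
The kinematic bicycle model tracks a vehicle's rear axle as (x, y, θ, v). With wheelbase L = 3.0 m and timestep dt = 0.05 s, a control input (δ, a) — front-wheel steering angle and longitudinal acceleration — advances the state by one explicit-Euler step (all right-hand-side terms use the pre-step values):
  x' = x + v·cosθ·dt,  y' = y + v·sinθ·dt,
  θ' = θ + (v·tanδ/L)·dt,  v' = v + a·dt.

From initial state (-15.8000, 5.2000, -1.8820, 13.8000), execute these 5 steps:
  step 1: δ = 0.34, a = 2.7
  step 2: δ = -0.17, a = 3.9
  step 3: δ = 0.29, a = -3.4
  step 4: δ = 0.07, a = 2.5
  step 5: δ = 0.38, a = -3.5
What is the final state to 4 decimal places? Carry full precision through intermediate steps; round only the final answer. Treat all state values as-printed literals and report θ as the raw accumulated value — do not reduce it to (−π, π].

after step 1 (δ=0.34, a=2.7): (-16.011281, 4.543144, -1.800641, 13.935000)
after step 2 (δ=-0.17, a=3.9): (-16.170019, 3.864717, -1.840508, 14.130000)
after step 3 (δ=0.29, a=-3.4): (-16.358268, 3.183758, -1.770232, 13.960000)
after step 4 (δ=0.07, a=2.5): (-16.496553, 2.499594, -1.753918, 14.085000)
after step 5 (δ=0.38, a=-3.5): (-16.624797, 1.807119, -1.660156, 13.910000)

(-16.6248, 1.8071, -1.6602, 13.9100)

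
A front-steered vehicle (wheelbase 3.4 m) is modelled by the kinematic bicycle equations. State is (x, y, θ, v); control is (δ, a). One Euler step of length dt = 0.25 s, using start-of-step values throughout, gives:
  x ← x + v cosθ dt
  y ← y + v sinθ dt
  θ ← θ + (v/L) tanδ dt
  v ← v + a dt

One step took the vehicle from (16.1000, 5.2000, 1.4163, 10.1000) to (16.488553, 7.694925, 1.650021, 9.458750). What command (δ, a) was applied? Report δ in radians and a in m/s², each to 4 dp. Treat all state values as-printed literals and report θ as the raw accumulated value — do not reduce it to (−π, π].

a = (v'−v)/dt = (-0.641250)/0.25 = -2.5650
Δθ = θ'−θ = 0.233721;  (v·dt/L) = 10.1000·0.25/3.4 = 0.742647
tan δ = Δθ·L/(v·dt) = 0.314713  →  δ = 0.3049

δ = 0.3049, a = -2.5650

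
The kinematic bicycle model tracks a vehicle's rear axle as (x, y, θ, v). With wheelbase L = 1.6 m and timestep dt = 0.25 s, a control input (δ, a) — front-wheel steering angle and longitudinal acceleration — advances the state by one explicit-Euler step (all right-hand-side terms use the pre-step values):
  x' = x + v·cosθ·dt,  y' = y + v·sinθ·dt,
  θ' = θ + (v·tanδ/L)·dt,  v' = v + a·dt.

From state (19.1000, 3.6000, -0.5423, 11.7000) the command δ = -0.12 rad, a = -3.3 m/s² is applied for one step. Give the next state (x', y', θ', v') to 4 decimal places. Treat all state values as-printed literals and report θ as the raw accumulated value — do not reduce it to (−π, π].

x' = 19.1000 + 11.7000·cos(-0.5423)·0.25 = 21.6053
y' = 3.6000 + 11.7000·sin(-0.5423)·0.25 = 2.0904
θ' = -0.5423 + (11.7000/1.6)·tan(-0.12)·0.25 = -0.7627
v' = 11.7000 − 3.3000·0.25 = 10.8750

(21.6053, 2.0904, -0.7627, 10.8750)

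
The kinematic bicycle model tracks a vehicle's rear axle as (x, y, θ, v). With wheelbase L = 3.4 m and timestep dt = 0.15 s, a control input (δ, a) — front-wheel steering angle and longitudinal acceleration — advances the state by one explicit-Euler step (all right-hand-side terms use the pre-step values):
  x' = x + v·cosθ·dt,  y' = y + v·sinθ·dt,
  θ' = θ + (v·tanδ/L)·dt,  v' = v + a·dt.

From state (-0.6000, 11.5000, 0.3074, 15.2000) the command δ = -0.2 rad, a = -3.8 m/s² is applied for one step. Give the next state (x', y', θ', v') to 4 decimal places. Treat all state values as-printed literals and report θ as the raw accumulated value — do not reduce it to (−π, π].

x' = -0.6000 + 15.2000·cos(0.3074)·0.15 = 1.5731
y' = 11.5000 + 15.2000·sin(0.3074)·0.15 = 12.1899
θ' = 0.3074 + (15.2000/3.4)·tan(-0.2)·0.15 = 0.1715
v' = 15.2000 − 3.8000·0.15 = 14.6300

(1.5731, 12.1899, 0.1715, 14.6300)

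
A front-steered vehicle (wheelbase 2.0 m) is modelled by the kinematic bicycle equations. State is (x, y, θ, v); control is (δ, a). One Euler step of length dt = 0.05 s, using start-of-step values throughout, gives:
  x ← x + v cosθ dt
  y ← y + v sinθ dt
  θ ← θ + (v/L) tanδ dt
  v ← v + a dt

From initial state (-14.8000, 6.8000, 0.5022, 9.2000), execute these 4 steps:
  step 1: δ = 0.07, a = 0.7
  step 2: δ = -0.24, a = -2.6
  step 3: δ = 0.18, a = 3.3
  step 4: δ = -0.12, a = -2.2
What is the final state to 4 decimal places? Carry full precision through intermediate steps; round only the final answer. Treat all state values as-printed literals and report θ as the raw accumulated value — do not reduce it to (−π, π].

after step 1 (δ=0.07, a=0.7): (-14.396798, 7.021423, 0.518326, 9.235000)
after step 2 (δ=-0.24, a=-2.6): (-13.995699, 7.250187, 0.461827, 9.105000)
after step 3 (δ=0.18, a=3.3): (-13.588141, 7.453039, 0.503248, 9.270000)
after step 4 (δ=-0.12, a=-2.2): (-13.182106, 7.676573, 0.475304, 9.160000)

(-13.1821, 7.6766, 0.4753, 9.1600)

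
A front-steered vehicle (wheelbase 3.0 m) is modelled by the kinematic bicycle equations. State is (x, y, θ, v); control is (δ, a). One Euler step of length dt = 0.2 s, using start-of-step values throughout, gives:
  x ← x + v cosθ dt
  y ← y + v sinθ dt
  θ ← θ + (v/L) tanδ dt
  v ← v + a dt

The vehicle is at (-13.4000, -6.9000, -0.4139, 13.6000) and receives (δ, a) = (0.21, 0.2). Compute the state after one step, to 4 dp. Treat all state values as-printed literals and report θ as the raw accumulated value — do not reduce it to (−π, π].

(-10.9097, -7.9939, -0.2207, 13.6400)

x' = -13.4000 + 13.6000·cos(-0.4139)·0.2 = -10.9097
y' = -6.9000 + 13.6000·sin(-0.4139)·0.2 = -7.9939
θ' = -0.4139 + (13.6000/3.0)·tan(0.21)·0.2 = -0.2207
v' = 13.6000 + 0.2000·0.2 = 13.6400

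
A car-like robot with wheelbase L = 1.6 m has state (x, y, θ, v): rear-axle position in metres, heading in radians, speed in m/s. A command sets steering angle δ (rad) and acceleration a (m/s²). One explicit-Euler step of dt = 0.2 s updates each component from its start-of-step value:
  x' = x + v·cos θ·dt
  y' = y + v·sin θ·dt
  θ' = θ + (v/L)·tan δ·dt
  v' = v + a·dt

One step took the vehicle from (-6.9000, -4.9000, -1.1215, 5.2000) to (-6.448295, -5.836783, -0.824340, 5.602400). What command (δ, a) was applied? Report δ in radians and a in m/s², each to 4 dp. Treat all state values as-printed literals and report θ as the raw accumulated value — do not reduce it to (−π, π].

δ = 0.4288, a = 2.0120

a = (v'−v)/dt = (0.402400)/0.2 = 2.0120
Δθ = θ'−θ = 0.297160;  (v·dt/L) = 5.2000·0.2/1.6 = 0.650000
tan δ = Δθ·L/(v·dt) = 0.457169  →  δ = 0.4288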